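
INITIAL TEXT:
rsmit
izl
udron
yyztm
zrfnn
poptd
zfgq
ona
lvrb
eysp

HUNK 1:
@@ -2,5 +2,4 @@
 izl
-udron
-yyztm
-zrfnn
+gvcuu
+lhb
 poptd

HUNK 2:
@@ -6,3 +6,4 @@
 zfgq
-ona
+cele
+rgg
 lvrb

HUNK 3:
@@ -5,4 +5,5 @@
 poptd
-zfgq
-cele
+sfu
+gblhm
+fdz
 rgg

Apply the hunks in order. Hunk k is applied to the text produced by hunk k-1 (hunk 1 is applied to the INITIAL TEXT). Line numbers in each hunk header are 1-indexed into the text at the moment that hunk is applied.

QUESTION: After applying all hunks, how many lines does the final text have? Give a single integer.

Hunk 1: at line 2 remove [udron,yyztm,zrfnn] add [gvcuu,lhb] -> 9 lines: rsmit izl gvcuu lhb poptd zfgq ona lvrb eysp
Hunk 2: at line 6 remove [ona] add [cele,rgg] -> 10 lines: rsmit izl gvcuu lhb poptd zfgq cele rgg lvrb eysp
Hunk 3: at line 5 remove [zfgq,cele] add [sfu,gblhm,fdz] -> 11 lines: rsmit izl gvcuu lhb poptd sfu gblhm fdz rgg lvrb eysp
Final line count: 11

Answer: 11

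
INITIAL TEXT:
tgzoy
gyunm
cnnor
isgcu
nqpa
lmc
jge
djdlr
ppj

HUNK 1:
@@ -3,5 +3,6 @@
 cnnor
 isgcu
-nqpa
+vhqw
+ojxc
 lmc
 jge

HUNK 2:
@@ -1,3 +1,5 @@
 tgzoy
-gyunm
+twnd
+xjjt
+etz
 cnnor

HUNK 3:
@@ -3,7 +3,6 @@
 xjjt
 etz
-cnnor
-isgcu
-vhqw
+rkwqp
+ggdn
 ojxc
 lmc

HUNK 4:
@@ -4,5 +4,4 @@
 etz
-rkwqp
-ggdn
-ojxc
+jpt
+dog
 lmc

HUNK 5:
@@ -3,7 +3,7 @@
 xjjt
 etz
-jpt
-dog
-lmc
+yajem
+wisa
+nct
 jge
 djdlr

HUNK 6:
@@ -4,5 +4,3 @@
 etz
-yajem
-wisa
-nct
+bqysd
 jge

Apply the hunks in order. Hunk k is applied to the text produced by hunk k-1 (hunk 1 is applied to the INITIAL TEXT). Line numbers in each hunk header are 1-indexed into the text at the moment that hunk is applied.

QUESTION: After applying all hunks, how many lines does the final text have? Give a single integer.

Hunk 1: at line 3 remove [nqpa] add [vhqw,ojxc] -> 10 lines: tgzoy gyunm cnnor isgcu vhqw ojxc lmc jge djdlr ppj
Hunk 2: at line 1 remove [gyunm] add [twnd,xjjt,etz] -> 12 lines: tgzoy twnd xjjt etz cnnor isgcu vhqw ojxc lmc jge djdlr ppj
Hunk 3: at line 3 remove [cnnor,isgcu,vhqw] add [rkwqp,ggdn] -> 11 lines: tgzoy twnd xjjt etz rkwqp ggdn ojxc lmc jge djdlr ppj
Hunk 4: at line 4 remove [rkwqp,ggdn,ojxc] add [jpt,dog] -> 10 lines: tgzoy twnd xjjt etz jpt dog lmc jge djdlr ppj
Hunk 5: at line 3 remove [jpt,dog,lmc] add [yajem,wisa,nct] -> 10 lines: tgzoy twnd xjjt etz yajem wisa nct jge djdlr ppj
Hunk 6: at line 4 remove [yajem,wisa,nct] add [bqysd] -> 8 lines: tgzoy twnd xjjt etz bqysd jge djdlr ppj
Final line count: 8

Answer: 8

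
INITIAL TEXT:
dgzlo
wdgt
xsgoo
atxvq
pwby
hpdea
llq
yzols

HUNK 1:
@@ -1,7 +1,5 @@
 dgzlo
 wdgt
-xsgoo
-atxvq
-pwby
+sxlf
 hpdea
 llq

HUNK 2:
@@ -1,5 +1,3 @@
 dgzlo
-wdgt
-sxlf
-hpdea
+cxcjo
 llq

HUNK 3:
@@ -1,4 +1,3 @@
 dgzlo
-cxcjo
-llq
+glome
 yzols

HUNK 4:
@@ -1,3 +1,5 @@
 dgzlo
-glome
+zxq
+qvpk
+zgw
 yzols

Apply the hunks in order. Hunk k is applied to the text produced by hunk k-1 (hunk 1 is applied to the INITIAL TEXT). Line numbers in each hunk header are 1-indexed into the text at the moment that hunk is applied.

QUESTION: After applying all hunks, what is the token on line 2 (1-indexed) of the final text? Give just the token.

Answer: zxq

Derivation:
Hunk 1: at line 1 remove [xsgoo,atxvq,pwby] add [sxlf] -> 6 lines: dgzlo wdgt sxlf hpdea llq yzols
Hunk 2: at line 1 remove [wdgt,sxlf,hpdea] add [cxcjo] -> 4 lines: dgzlo cxcjo llq yzols
Hunk 3: at line 1 remove [cxcjo,llq] add [glome] -> 3 lines: dgzlo glome yzols
Hunk 4: at line 1 remove [glome] add [zxq,qvpk,zgw] -> 5 lines: dgzlo zxq qvpk zgw yzols
Final line 2: zxq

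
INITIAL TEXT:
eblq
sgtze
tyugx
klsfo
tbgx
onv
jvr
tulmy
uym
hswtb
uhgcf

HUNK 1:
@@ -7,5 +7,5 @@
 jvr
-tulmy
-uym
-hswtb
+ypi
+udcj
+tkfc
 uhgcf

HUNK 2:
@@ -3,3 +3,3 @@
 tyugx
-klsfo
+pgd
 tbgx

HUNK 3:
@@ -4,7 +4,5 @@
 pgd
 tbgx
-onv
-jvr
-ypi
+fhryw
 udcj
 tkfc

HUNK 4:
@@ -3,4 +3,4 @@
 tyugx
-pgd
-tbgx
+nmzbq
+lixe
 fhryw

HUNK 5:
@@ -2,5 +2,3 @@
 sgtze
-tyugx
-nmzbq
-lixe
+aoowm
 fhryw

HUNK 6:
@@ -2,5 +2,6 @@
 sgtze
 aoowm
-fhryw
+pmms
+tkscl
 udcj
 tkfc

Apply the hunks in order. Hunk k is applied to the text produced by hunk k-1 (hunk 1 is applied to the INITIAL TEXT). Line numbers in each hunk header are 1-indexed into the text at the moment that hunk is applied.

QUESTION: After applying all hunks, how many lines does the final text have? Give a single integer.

Answer: 8

Derivation:
Hunk 1: at line 7 remove [tulmy,uym,hswtb] add [ypi,udcj,tkfc] -> 11 lines: eblq sgtze tyugx klsfo tbgx onv jvr ypi udcj tkfc uhgcf
Hunk 2: at line 3 remove [klsfo] add [pgd] -> 11 lines: eblq sgtze tyugx pgd tbgx onv jvr ypi udcj tkfc uhgcf
Hunk 3: at line 4 remove [onv,jvr,ypi] add [fhryw] -> 9 lines: eblq sgtze tyugx pgd tbgx fhryw udcj tkfc uhgcf
Hunk 4: at line 3 remove [pgd,tbgx] add [nmzbq,lixe] -> 9 lines: eblq sgtze tyugx nmzbq lixe fhryw udcj tkfc uhgcf
Hunk 5: at line 2 remove [tyugx,nmzbq,lixe] add [aoowm] -> 7 lines: eblq sgtze aoowm fhryw udcj tkfc uhgcf
Hunk 6: at line 2 remove [fhryw] add [pmms,tkscl] -> 8 lines: eblq sgtze aoowm pmms tkscl udcj tkfc uhgcf
Final line count: 8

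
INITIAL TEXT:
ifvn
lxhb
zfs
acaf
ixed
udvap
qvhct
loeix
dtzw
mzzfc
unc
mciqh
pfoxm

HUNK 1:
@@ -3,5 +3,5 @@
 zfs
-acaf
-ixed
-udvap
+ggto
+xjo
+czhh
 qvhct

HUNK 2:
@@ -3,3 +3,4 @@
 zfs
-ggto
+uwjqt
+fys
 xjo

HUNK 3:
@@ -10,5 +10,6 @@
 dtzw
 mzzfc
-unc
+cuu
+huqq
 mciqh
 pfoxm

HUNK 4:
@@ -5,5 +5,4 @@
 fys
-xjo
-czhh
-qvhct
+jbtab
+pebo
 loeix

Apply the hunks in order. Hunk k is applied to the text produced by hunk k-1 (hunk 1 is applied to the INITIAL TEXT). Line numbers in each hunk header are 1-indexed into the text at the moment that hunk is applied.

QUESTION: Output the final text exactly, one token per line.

Answer: ifvn
lxhb
zfs
uwjqt
fys
jbtab
pebo
loeix
dtzw
mzzfc
cuu
huqq
mciqh
pfoxm

Derivation:
Hunk 1: at line 3 remove [acaf,ixed,udvap] add [ggto,xjo,czhh] -> 13 lines: ifvn lxhb zfs ggto xjo czhh qvhct loeix dtzw mzzfc unc mciqh pfoxm
Hunk 2: at line 3 remove [ggto] add [uwjqt,fys] -> 14 lines: ifvn lxhb zfs uwjqt fys xjo czhh qvhct loeix dtzw mzzfc unc mciqh pfoxm
Hunk 3: at line 10 remove [unc] add [cuu,huqq] -> 15 lines: ifvn lxhb zfs uwjqt fys xjo czhh qvhct loeix dtzw mzzfc cuu huqq mciqh pfoxm
Hunk 4: at line 5 remove [xjo,czhh,qvhct] add [jbtab,pebo] -> 14 lines: ifvn lxhb zfs uwjqt fys jbtab pebo loeix dtzw mzzfc cuu huqq mciqh pfoxm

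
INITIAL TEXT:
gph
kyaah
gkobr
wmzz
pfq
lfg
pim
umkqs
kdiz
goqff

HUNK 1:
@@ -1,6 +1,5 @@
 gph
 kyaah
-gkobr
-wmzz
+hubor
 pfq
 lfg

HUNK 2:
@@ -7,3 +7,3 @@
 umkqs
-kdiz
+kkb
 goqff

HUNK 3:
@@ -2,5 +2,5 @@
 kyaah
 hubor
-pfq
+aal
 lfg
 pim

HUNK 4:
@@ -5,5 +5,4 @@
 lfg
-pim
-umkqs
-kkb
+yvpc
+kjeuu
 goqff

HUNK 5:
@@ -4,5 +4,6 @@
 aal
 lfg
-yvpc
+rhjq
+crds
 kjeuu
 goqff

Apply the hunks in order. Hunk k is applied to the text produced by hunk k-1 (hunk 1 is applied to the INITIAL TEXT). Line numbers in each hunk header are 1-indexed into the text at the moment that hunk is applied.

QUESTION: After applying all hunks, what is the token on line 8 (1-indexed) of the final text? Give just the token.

Hunk 1: at line 1 remove [gkobr,wmzz] add [hubor] -> 9 lines: gph kyaah hubor pfq lfg pim umkqs kdiz goqff
Hunk 2: at line 7 remove [kdiz] add [kkb] -> 9 lines: gph kyaah hubor pfq lfg pim umkqs kkb goqff
Hunk 3: at line 2 remove [pfq] add [aal] -> 9 lines: gph kyaah hubor aal lfg pim umkqs kkb goqff
Hunk 4: at line 5 remove [pim,umkqs,kkb] add [yvpc,kjeuu] -> 8 lines: gph kyaah hubor aal lfg yvpc kjeuu goqff
Hunk 5: at line 4 remove [yvpc] add [rhjq,crds] -> 9 lines: gph kyaah hubor aal lfg rhjq crds kjeuu goqff
Final line 8: kjeuu

Answer: kjeuu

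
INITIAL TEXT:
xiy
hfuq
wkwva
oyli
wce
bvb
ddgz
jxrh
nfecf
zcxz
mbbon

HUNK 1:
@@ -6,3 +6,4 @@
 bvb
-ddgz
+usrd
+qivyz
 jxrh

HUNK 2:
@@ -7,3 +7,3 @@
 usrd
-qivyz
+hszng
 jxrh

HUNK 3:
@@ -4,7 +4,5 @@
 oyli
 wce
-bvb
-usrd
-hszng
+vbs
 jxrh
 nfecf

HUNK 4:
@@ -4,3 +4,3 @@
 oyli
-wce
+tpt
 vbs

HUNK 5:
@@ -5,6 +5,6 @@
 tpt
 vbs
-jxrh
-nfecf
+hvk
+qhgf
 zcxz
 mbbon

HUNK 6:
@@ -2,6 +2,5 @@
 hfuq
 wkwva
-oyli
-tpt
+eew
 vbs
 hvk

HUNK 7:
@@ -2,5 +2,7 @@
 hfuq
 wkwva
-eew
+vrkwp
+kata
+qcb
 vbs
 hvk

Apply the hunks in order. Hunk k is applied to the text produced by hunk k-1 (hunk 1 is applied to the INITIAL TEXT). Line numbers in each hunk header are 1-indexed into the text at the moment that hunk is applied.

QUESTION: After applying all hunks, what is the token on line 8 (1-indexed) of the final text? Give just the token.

Hunk 1: at line 6 remove [ddgz] add [usrd,qivyz] -> 12 lines: xiy hfuq wkwva oyli wce bvb usrd qivyz jxrh nfecf zcxz mbbon
Hunk 2: at line 7 remove [qivyz] add [hszng] -> 12 lines: xiy hfuq wkwva oyli wce bvb usrd hszng jxrh nfecf zcxz mbbon
Hunk 3: at line 4 remove [bvb,usrd,hszng] add [vbs] -> 10 lines: xiy hfuq wkwva oyli wce vbs jxrh nfecf zcxz mbbon
Hunk 4: at line 4 remove [wce] add [tpt] -> 10 lines: xiy hfuq wkwva oyli tpt vbs jxrh nfecf zcxz mbbon
Hunk 5: at line 5 remove [jxrh,nfecf] add [hvk,qhgf] -> 10 lines: xiy hfuq wkwva oyli tpt vbs hvk qhgf zcxz mbbon
Hunk 6: at line 2 remove [oyli,tpt] add [eew] -> 9 lines: xiy hfuq wkwva eew vbs hvk qhgf zcxz mbbon
Hunk 7: at line 2 remove [eew] add [vrkwp,kata,qcb] -> 11 lines: xiy hfuq wkwva vrkwp kata qcb vbs hvk qhgf zcxz mbbon
Final line 8: hvk

Answer: hvk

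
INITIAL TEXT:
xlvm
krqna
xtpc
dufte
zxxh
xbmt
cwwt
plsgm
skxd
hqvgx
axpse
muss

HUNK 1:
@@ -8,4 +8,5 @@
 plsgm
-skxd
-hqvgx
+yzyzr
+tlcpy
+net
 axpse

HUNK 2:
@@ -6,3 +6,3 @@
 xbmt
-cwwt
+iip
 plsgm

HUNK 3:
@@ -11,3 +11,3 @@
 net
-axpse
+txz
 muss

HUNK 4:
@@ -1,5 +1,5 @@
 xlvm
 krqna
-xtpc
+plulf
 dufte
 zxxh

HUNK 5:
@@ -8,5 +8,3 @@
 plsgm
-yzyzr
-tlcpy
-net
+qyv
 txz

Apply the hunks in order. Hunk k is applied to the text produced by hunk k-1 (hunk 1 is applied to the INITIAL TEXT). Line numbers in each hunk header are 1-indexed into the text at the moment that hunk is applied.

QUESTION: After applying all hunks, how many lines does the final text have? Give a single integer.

Answer: 11

Derivation:
Hunk 1: at line 8 remove [skxd,hqvgx] add [yzyzr,tlcpy,net] -> 13 lines: xlvm krqna xtpc dufte zxxh xbmt cwwt plsgm yzyzr tlcpy net axpse muss
Hunk 2: at line 6 remove [cwwt] add [iip] -> 13 lines: xlvm krqna xtpc dufte zxxh xbmt iip plsgm yzyzr tlcpy net axpse muss
Hunk 3: at line 11 remove [axpse] add [txz] -> 13 lines: xlvm krqna xtpc dufte zxxh xbmt iip plsgm yzyzr tlcpy net txz muss
Hunk 4: at line 1 remove [xtpc] add [plulf] -> 13 lines: xlvm krqna plulf dufte zxxh xbmt iip plsgm yzyzr tlcpy net txz muss
Hunk 5: at line 8 remove [yzyzr,tlcpy,net] add [qyv] -> 11 lines: xlvm krqna plulf dufte zxxh xbmt iip plsgm qyv txz muss
Final line count: 11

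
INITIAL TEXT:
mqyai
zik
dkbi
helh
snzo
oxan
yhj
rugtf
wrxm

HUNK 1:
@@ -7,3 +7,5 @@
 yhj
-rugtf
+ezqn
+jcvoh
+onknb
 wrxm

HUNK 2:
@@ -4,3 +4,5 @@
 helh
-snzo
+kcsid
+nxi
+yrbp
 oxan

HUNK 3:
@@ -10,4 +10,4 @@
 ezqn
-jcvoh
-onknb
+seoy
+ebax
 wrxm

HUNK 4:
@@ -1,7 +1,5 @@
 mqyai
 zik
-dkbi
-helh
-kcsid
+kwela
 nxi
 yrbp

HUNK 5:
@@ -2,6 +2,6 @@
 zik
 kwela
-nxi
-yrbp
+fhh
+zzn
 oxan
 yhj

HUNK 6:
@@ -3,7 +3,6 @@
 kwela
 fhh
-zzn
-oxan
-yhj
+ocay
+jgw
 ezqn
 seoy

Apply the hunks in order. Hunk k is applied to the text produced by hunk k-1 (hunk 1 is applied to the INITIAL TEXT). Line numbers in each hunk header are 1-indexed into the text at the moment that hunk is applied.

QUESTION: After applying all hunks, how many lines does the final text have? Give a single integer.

Hunk 1: at line 7 remove [rugtf] add [ezqn,jcvoh,onknb] -> 11 lines: mqyai zik dkbi helh snzo oxan yhj ezqn jcvoh onknb wrxm
Hunk 2: at line 4 remove [snzo] add [kcsid,nxi,yrbp] -> 13 lines: mqyai zik dkbi helh kcsid nxi yrbp oxan yhj ezqn jcvoh onknb wrxm
Hunk 3: at line 10 remove [jcvoh,onknb] add [seoy,ebax] -> 13 lines: mqyai zik dkbi helh kcsid nxi yrbp oxan yhj ezqn seoy ebax wrxm
Hunk 4: at line 1 remove [dkbi,helh,kcsid] add [kwela] -> 11 lines: mqyai zik kwela nxi yrbp oxan yhj ezqn seoy ebax wrxm
Hunk 5: at line 2 remove [nxi,yrbp] add [fhh,zzn] -> 11 lines: mqyai zik kwela fhh zzn oxan yhj ezqn seoy ebax wrxm
Hunk 6: at line 3 remove [zzn,oxan,yhj] add [ocay,jgw] -> 10 lines: mqyai zik kwela fhh ocay jgw ezqn seoy ebax wrxm
Final line count: 10

Answer: 10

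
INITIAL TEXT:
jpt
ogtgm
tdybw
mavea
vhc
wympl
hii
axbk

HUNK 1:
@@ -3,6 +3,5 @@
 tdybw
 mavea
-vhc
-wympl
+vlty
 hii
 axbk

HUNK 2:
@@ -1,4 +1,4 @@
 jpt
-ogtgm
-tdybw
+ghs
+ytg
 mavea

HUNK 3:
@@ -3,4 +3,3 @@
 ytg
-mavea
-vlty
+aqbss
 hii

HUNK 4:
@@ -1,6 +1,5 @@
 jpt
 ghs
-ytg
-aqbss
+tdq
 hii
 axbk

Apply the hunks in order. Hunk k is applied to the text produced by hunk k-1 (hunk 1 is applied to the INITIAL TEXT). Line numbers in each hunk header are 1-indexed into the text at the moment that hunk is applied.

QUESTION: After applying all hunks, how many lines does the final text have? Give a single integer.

Answer: 5

Derivation:
Hunk 1: at line 3 remove [vhc,wympl] add [vlty] -> 7 lines: jpt ogtgm tdybw mavea vlty hii axbk
Hunk 2: at line 1 remove [ogtgm,tdybw] add [ghs,ytg] -> 7 lines: jpt ghs ytg mavea vlty hii axbk
Hunk 3: at line 3 remove [mavea,vlty] add [aqbss] -> 6 lines: jpt ghs ytg aqbss hii axbk
Hunk 4: at line 1 remove [ytg,aqbss] add [tdq] -> 5 lines: jpt ghs tdq hii axbk
Final line count: 5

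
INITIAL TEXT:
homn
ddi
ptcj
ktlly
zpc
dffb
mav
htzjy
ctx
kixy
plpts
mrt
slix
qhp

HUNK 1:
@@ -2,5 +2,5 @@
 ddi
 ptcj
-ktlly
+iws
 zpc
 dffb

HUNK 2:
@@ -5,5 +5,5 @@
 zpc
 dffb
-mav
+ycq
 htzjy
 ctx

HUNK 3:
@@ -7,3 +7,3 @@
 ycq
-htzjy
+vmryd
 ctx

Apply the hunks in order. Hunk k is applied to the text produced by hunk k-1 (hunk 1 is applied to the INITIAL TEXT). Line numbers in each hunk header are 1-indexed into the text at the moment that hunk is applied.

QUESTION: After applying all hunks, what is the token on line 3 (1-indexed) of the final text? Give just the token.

Answer: ptcj

Derivation:
Hunk 1: at line 2 remove [ktlly] add [iws] -> 14 lines: homn ddi ptcj iws zpc dffb mav htzjy ctx kixy plpts mrt slix qhp
Hunk 2: at line 5 remove [mav] add [ycq] -> 14 lines: homn ddi ptcj iws zpc dffb ycq htzjy ctx kixy plpts mrt slix qhp
Hunk 3: at line 7 remove [htzjy] add [vmryd] -> 14 lines: homn ddi ptcj iws zpc dffb ycq vmryd ctx kixy plpts mrt slix qhp
Final line 3: ptcj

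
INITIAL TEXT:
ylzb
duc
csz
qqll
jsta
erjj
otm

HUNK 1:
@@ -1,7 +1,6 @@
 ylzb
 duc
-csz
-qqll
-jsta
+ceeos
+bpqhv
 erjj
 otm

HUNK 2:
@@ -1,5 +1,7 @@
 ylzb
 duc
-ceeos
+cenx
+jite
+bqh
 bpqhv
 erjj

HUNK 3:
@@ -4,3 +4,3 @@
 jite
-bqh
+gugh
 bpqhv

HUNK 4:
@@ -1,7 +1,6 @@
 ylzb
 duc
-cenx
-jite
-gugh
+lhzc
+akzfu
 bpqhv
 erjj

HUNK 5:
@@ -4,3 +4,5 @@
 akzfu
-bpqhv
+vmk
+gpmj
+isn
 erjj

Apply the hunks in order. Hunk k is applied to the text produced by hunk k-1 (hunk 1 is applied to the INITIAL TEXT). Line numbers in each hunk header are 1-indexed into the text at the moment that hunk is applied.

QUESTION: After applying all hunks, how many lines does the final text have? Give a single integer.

Answer: 9

Derivation:
Hunk 1: at line 1 remove [csz,qqll,jsta] add [ceeos,bpqhv] -> 6 lines: ylzb duc ceeos bpqhv erjj otm
Hunk 2: at line 1 remove [ceeos] add [cenx,jite,bqh] -> 8 lines: ylzb duc cenx jite bqh bpqhv erjj otm
Hunk 3: at line 4 remove [bqh] add [gugh] -> 8 lines: ylzb duc cenx jite gugh bpqhv erjj otm
Hunk 4: at line 1 remove [cenx,jite,gugh] add [lhzc,akzfu] -> 7 lines: ylzb duc lhzc akzfu bpqhv erjj otm
Hunk 5: at line 4 remove [bpqhv] add [vmk,gpmj,isn] -> 9 lines: ylzb duc lhzc akzfu vmk gpmj isn erjj otm
Final line count: 9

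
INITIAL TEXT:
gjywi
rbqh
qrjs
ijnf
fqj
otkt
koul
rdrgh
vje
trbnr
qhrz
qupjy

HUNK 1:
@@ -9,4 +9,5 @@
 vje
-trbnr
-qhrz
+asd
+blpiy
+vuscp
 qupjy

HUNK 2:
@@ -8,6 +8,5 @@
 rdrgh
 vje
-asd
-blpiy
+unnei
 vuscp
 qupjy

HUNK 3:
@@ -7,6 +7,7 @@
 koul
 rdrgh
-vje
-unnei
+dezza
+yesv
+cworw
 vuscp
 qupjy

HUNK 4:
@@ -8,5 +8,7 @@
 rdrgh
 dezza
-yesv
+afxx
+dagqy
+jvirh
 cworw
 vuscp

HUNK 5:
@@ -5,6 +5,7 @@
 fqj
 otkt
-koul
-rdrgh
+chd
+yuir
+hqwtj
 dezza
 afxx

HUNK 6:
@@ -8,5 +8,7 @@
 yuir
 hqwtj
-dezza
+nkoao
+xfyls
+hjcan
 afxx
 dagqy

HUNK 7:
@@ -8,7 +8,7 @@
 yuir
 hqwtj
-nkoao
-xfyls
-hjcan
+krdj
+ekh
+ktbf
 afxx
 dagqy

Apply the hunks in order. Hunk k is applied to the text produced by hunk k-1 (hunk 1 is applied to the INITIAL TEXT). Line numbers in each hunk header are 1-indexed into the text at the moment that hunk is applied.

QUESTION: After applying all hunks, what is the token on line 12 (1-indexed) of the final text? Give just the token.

Hunk 1: at line 9 remove [trbnr,qhrz] add [asd,blpiy,vuscp] -> 13 lines: gjywi rbqh qrjs ijnf fqj otkt koul rdrgh vje asd blpiy vuscp qupjy
Hunk 2: at line 8 remove [asd,blpiy] add [unnei] -> 12 lines: gjywi rbqh qrjs ijnf fqj otkt koul rdrgh vje unnei vuscp qupjy
Hunk 3: at line 7 remove [vje,unnei] add [dezza,yesv,cworw] -> 13 lines: gjywi rbqh qrjs ijnf fqj otkt koul rdrgh dezza yesv cworw vuscp qupjy
Hunk 4: at line 8 remove [yesv] add [afxx,dagqy,jvirh] -> 15 lines: gjywi rbqh qrjs ijnf fqj otkt koul rdrgh dezza afxx dagqy jvirh cworw vuscp qupjy
Hunk 5: at line 5 remove [koul,rdrgh] add [chd,yuir,hqwtj] -> 16 lines: gjywi rbqh qrjs ijnf fqj otkt chd yuir hqwtj dezza afxx dagqy jvirh cworw vuscp qupjy
Hunk 6: at line 8 remove [dezza] add [nkoao,xfyls,hjcan] -> 18 lines: gjywi rbqh qrjs ijnf fqj otkt chd yuir hqwtj nkoao xfyls hjcan afxx dagqy jvirh cworw vuscp qupjy
Hunk 7: at line 8 remove [nkoao,xfyls,hjcan] add [krdj,ekh,ktbf] -> 18 lines: gjywi rbqh qrjs ijnf fqj otkt chd yuir hqwtj krdj ekh ktbf afxx dagqy jvirh cworw vuscp qupjy
Final line 12: ktbf

Answer: ktbf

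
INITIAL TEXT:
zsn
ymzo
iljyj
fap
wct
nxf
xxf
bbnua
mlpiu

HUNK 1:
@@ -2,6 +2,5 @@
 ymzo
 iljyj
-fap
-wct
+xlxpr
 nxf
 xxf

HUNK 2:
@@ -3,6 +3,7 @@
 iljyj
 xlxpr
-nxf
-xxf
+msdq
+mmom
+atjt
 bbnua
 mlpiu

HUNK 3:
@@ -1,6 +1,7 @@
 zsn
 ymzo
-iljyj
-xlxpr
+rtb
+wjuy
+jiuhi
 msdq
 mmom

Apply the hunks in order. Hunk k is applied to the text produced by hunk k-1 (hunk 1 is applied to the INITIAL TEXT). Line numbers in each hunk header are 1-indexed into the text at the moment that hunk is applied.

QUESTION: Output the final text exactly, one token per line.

Hunk 1: at line 2 remove [fap,wct] add [xlxpr] -> 8 lines: zsn ymzo iljyj xlxpr nxf xxf bbnua mlpiu
Hunk 2: at line 3 remove [nxf,xxf] add [msdq,mmom,atjt] -> 9 lines: zsn ymzo iljyj xlxpr msdq mmom atjt bbnua mlpiu
Hunk 3: at line 1 remove [iljyj,xlxpr] add [rtb,wjuy,jiuhi] -> 10 lines: zsn ymzo rtb wjuy jiuhi msdq mmom atjt bbnua mlpiu

Answer: zsn
ymzo
rtb
wjuy
jiuhi
msdq
mmom
atjt
bbnua
mlpiu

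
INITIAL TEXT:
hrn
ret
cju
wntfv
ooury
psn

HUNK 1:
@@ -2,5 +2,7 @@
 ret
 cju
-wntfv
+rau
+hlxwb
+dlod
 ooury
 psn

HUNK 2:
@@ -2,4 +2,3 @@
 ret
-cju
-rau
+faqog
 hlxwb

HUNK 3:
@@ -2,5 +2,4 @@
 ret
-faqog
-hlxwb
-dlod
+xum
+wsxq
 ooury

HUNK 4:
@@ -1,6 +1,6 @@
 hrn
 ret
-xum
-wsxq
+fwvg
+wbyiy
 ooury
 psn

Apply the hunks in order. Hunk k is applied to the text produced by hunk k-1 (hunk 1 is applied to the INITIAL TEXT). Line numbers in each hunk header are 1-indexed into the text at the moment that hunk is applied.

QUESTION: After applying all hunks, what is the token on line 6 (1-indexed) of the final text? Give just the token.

Hunk 1: at line 2 remove [wntfv] add [rau,hlxwb,dlod] -> 8 lines: hrn ret cju rau hlxwb dlod ooury psn
Hunk 2: at line 2 remove [cju,rau] add [faqog] -> 7 lines: hrn ret faqog hlxwb dlod ooury psn
Hunk 3: at line 2 remove [faqog,hlxwb,dlod] add [xum,wsxq] -> 6 lines: hrn ret xum wsxq ooury psn
Hunk 4: at line 1 remove [xum,wsxq] add [fwvg,wbyiy] -> 6 lines: hrn ret fwvg wbyiy ooury psn
Final line 6: psn

Answer: psn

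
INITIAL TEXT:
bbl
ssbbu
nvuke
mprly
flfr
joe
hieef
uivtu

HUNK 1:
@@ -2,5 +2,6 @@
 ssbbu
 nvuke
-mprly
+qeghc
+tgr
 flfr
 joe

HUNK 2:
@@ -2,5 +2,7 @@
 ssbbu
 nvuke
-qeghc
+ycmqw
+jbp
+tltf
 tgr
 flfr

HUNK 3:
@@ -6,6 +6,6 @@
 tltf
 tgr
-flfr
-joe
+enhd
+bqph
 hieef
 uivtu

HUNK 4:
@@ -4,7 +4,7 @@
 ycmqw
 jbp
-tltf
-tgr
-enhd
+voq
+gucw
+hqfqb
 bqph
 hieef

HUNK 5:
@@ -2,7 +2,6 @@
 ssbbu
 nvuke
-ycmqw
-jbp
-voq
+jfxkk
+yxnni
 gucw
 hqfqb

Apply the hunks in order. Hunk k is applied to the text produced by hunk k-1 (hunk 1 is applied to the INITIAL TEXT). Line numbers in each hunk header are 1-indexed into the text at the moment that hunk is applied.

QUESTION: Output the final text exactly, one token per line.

Hunk 1: at line 2 remove [mprly] add [qeghc,tgr] -> 9 lines: bbl ssbbu nvuke qeghc tgr flfr joe hieef uivtu
Hunk 2: at line 2 remove [qeghc] add [ycmqw,jbp,tltf] -> 11 lines: bbl ssbbu nvuke ycmqw jbp tltf tgr flfr joe hieef uivtu
Hunk 3: at line 6 remove [flfr,joe] add [enhd,bqph] -> 11 lines: bbl ssbbu nvuke ycmqw jbp tltf tgr enhd bqph hieef uivtu
Hunk 4: at line 4 remove [tltf,tgr,enhd] add [voq,gucw,hqfqb] -> 11 lines: bbl ssbbu nvuke ycmqw jbp voq gucw hqfqb bqph hieef uivtu
Hunk 5: at line 2 remove [ycmqw,jbp,voq] add [jfxkk,yxnni] -> 10 lines: bbl ssbbu nvuke jfxkk yxnni gucw hqfqb bqph hieef uivtu

Answer: bbl
ssbbu
nvuke
jfxkk
yxnni
gucw
hqfqb
bqph
hieef
uivtu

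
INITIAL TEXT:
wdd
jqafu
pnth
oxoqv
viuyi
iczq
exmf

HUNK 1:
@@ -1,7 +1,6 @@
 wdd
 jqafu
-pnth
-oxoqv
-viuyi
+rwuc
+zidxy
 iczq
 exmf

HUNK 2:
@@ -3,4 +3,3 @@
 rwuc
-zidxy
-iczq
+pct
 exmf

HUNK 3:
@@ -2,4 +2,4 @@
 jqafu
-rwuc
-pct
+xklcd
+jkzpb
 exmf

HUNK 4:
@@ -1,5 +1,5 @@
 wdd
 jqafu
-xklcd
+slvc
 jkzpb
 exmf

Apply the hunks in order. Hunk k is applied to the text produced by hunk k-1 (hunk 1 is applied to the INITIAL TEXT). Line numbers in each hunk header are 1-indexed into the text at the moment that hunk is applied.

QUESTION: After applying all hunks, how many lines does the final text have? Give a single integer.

Answer: 5

Derivation:
Hunk 1: at line 1 remove [pnth,oxoqv,viuyi] add [rwuc,zidxy] -> 6 lines: wdd jqafu rwuc zidxy iczq exmf
Hunk 2: at line 3 remove [zidxy,iczq] add [pct] -> 5 lines: wdd jqafu rwuc pct exmf
Hunk 3: at line 2 remove [rwuc,pct] add [xklcd,jkzpb] -> 5 lines: wdd jqafu xklcd jkzpb exmf
Hunk 4: at line 1 remove [xklcd] add [slvc] -> 5 lines: wdd jqafu slvc jkzpb exmf
Final line count: 5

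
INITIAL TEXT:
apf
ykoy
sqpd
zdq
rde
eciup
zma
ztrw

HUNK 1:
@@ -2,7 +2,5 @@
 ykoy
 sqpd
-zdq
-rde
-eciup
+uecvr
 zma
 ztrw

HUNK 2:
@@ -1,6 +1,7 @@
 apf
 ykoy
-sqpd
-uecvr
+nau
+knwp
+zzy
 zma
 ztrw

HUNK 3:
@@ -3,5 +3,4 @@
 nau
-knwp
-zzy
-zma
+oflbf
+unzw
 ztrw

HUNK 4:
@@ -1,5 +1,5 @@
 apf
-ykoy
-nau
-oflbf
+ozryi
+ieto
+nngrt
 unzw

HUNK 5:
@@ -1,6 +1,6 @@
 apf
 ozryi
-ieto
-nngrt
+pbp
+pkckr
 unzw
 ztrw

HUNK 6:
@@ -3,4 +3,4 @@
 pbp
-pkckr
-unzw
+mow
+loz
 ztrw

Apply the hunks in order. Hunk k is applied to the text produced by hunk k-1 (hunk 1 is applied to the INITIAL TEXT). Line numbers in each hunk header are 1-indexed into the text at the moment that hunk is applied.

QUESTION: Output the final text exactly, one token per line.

Hunk 1: at line 2 remove [zdq,rde,eciup] add [uecvr] -> 6 lines: apf ykoy sqpd uecvr zma ztrw
Hunk 2: at line 1 remove [sqpd,uecvr] add [nau,knwp,zzy] -> 7 lines: apf ykoy nau knwp zzy zma ztrw
Hunk 3: at line 3 remove [knwp,zzy,zma] add [oflbf,unzw] -> 6 lines: apf ykoy nau oflbf unzw ztrw
Hunk 4: at line 1 remove [ykoy,nau,oflbf] add [ozryi,ieto,nngrt] -> 6 lines: apf ozryi ieto nngrt unzw ztrw
Hunk 5: at line 1 remove [ieto,nngrt] add [pbp,pkckr] -> 6 lines: apf ozryi pbp pkckr unzw ztrw
Hunk 6: at line 3 remove [pkckr,unzw] add [mow,loz] -> 6 lines: apf ozryi pbp mow loz ztrw

Answer: apf
ozryi
pbp
mow
loz
ztrw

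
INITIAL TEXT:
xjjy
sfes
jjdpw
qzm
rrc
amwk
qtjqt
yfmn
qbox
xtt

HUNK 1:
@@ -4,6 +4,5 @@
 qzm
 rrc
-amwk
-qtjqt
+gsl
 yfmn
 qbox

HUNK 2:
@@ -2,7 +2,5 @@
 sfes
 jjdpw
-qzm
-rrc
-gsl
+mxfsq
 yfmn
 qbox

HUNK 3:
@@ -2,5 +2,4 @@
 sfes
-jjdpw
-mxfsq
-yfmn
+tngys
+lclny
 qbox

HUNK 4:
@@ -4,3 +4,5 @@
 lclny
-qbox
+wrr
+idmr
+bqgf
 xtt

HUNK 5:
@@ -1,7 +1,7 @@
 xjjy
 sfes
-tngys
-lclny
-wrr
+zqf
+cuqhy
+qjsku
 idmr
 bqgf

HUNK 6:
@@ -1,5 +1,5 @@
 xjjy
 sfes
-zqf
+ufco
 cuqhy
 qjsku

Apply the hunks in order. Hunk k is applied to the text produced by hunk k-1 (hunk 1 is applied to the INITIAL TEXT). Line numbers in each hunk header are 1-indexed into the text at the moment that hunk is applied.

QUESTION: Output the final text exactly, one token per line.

Answer: xjjy
sfes
ufco
cuqhy
qjsku
idmr
bqgf
xtt

Derivation:
Hunk 1: at line 4 remove [amwk,qtjqt] add [gsl] -> 9 lines: xjjy sfes jjdpw qzm rrc gsl yfmn qbox xtt
Hunk 2: at line 2 remove [qzm,rrc,gsl] add [mxfsq] -> 7 lines: xjjy sfes jjdpw mxfsq yfmn qbox xtt
Hunk 3: at line 2 remove [jjdpw,mxfsq,yfmn] add [tngys,lclny] -> 6 lines: xjjy sfes tngys lclny qbox xtt
Hunk 4: at line 4 remove [qbox] add [wrr,idmr,bqgf] -> 8 lines: xjjy sfes tngys lclny wrr idmr bqgf xtt
Hunk 5: at line 1 remove [tngys,lclny,wrr] add [zqf,cuqhy,qjsku] -> 8 lines: xjjy sfes zqf cuqhy qjsku idmr bqgf xtt
Hunk 6: at line 1 remove [zqf] add [ufco] -> 8 lines: xjjy sfes ufco cuqhy qjsku idmr bqgf xtt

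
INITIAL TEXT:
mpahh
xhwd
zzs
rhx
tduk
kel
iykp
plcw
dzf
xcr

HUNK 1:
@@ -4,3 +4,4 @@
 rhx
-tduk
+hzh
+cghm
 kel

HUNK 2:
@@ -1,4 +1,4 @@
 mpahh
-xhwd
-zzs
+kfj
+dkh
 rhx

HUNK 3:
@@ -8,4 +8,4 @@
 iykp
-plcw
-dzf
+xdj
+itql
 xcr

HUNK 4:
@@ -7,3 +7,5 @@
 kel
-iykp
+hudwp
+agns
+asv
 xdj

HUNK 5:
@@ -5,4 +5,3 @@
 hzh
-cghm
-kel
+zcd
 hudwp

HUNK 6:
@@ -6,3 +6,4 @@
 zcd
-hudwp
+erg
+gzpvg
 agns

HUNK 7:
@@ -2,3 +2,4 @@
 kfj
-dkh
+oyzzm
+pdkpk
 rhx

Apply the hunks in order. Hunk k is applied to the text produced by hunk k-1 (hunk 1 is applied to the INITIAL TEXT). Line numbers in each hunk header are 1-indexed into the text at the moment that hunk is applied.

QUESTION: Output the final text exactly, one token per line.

Answer: mpahh
kfj
oyzzm
pdkpk
rhx
hzh
zcd
erg
gzpvg
agns
asv
xdj
itql
xcr

Derivation:
Hunk 1: at line 4 remove [tduk] add [hzh,cghm] -> 11 lines: mpahh xhwd zzs rhx hzh cghm kel iykp plcw dzf xcr
Hunk 2: at line 1 remove [xhwd,zzs] add [kfj,dkh] -> 11 lines: mpahh kfj dkh rhx hzh cghm kel iykp plcw dzf xcr
Hunk 3: at line 8 remove [plcw,dzf] add [xdj,itql] -> 11 lines: mpahh kfj dkh rhx hzh cghm kel iykp xdj itql xcr
Hunk 4: at line 7 remove [iykp] add [hudwp,agns,asv] -> 13 lines: mpahh kfj dkh rhx hzh cghm kel hudwp agns asv xdj itql xcr
Hunk 5: at line 5 remove [cghm,kel] add [zcd] -> 12 lines: mpahh kfj dkh rhx hzh zcd hudwp agns asv xdj itql xcr
Hunk 6: at line 6 remove [hudwp] add [erg,gzpvg] -> 13 lines: mpahh kfj dkh rhx hzh zcd erg gzpvg agns asv xdj itql xcr
Hunk 7: at line 2 remove [dkh] add [oyzzm,pdkpk] -> 14 lines: mpahh kfj oyzzm pdkpk rhx hzh zcd erg gzpvg agns asv xdj itql xcr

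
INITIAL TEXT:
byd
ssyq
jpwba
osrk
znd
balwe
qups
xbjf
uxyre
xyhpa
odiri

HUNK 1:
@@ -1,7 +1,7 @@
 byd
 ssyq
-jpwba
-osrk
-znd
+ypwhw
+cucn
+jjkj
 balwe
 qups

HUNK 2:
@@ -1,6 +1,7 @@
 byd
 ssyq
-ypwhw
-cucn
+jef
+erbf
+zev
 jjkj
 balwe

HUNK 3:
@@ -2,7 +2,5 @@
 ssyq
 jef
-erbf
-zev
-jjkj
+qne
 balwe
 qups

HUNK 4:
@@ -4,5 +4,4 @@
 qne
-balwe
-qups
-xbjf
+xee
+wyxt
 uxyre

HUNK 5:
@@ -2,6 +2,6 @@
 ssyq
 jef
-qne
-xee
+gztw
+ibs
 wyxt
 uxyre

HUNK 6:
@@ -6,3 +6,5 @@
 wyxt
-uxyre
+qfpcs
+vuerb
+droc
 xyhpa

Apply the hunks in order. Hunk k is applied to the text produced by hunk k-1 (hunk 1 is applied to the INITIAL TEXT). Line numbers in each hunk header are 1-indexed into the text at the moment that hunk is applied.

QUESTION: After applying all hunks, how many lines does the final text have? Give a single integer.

Answer: 11

Derivation:
Hunk 1: at line 1 remove [jpwba,osrk,znd] add [ypwhw,cucn,jjkj] -> 11 lines: byd ssyq ypwhw cucn jjkj balwe qups xbjf uxyre xyhpa odiri
Hunk 2: at line 1 remove [ypwhw,cucn] add [jef,erbf,zev] -> 12 lines: byd ssyq jef erbf zev jjkj balwe qups xbjf uxyre xyhpa odiri
Hunk 3: at line 2 remove [erbf,zev,jjkj] add [qne] -> 10 lines: byd ssyq jef qne balwe qups xbjf uxyre xyhpa odiri
Hunk 4: at line 4 remove [balwe,qups,xbjf] add [xee,wyxt] -> 9 lines: byd ssyq jef qne xee wyxt uxyre xyhpa odiri
Hunk 5: at line 2 remove [qne,xee] add [gztw,ibs] -> 9 lines: byd ssyq jef gztw ibs wyxt uxyre xyhpa odiri
Hunk 6: at line 6 remove [uxyre] add [qfpcs,vuerb,droc] -> 11 lines: byd ssyq jef gztw ibs wyxt qfpcs vuerb droc xyhpa odiri
Final line count: 11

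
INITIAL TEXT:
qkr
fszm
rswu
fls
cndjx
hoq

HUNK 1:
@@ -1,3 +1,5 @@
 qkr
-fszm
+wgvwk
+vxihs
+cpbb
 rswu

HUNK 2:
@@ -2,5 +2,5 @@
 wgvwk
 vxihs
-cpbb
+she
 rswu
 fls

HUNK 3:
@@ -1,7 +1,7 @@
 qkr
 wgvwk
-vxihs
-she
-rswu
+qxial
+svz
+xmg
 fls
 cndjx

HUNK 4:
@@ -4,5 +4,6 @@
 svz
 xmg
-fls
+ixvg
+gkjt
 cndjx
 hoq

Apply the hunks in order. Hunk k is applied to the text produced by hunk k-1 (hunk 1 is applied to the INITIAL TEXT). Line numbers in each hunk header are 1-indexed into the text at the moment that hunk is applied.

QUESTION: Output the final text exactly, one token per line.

Hunk 1: at line 1 remove [fszm] add [wgvwk,vxihs,cpbb] -> 8 lines: qkr wgvwk vxihs cpbb rswu fls cndjx hoq
Hunk 2: at line 2 remove [cpbb] add [she] -> 8 lines: qkr wgvwk vxihs she rswu fls cndjx hoq
Hunk 3: at line 1 remove [vxihs,she,rswu] add [qxial,svz,xmg] -> 8 lines: qkr wgvwk qxial svz xmg fls cndjx hoq
Hunk 4: at line 4 remove [fls] add [ixvg,gkjt] -> 9 lines: qkr wgvwk qxial svz xmg ixvg gkjt cndjx hoq

Answer: qkr
wgvwk
qxial
svz
xmg
ixvg
gkjt
cndjx
hoq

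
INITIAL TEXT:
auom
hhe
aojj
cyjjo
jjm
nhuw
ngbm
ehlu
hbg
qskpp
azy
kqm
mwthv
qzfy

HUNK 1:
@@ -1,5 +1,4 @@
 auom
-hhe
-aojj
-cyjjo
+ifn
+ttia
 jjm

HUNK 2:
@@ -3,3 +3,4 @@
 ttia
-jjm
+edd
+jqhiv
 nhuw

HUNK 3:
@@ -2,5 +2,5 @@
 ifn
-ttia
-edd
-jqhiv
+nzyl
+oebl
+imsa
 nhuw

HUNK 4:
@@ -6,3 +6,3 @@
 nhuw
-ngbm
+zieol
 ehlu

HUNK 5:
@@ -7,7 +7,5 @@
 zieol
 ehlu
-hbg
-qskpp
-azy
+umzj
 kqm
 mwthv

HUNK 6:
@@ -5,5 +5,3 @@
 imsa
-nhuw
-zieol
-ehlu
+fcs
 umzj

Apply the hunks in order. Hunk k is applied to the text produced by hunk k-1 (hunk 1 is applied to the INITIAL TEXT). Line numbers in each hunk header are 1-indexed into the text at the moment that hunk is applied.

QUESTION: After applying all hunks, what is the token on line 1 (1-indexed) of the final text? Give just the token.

Answer: auom

Derivation:
Hunk 1: at line 1 remove [hhe,aojj,cyjjo] add [ifn,ttia] -> 13 lines: auom ifn ttia jjm nhuw ngbm ehlu hbg qskpp azy kqm mwthv qzfy
Hunk 2: at line 3 remove [jjm] add [edd,jqhiv] -> 14 lines: auom ifn ttia edd jqhiv nhuw ngbm ehlu hbg qskpp azy kqm mwthv qzfy
Hunk 3: at line 2 remove [ttia,edd,jqhiv] add [nzyl,oebl,imsa] -> 14 lines: auom ifn nzyl oebl imsa nhuw ngbm ehlu hbg qskpp azy kqm mwthv qzfy
Hunk 4: at line 6 remove [ngbm] add [zieol] -> 14 lines: auom ifn nzyl oebl imsa nhuw zieol ehlu hbg qskpp azy kqm mwthv qzfy
Hunk 5: at line 7 remove [hbg,qskpp,azy] add [umzj] -> 12 lines: auom ifn nzyl oebl imsa nhuw zieol ehlu umzj kqm mwthv qzfy
Hunk 6: at line 5 remove [nhuw,zieol,ehlu] add [fcs] -> 10 lines: auom ifn nzyl oebl imsa fcs umzj kqm mwthv qzfy
Final line 1: auom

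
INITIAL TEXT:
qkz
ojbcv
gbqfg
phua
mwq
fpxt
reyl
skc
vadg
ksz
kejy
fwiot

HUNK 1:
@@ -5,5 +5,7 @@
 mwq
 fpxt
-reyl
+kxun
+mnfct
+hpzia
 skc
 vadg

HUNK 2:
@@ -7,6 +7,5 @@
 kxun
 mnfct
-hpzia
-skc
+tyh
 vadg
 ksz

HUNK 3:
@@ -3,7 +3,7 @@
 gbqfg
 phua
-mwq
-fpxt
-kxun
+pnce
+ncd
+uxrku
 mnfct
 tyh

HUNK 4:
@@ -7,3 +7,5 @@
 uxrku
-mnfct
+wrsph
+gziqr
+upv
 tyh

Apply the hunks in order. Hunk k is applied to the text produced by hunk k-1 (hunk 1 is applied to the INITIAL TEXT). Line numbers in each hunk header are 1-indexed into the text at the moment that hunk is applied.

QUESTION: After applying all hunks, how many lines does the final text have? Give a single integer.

Hunk 1: at line 5 remove [reyl] add [kxun,mnfct,hpzia] -> 14 lines: qkz ojbcv gbqfg phua mwq fpxt kxun mnfct hpzia skc vadg ksz kejy fwiot
Hunk 2: at line 7 remove [hpzia,skc] add [tyh] -> 13 lines: qkz ojbcv gbqfg phua mwq fpxt kxun mnfct tyh vadg ksz kejy fwiot
Hunk 3: at line 3 remove [mwq,fpxt,kxun] add [pnce,ncd,uxrku] -> 13 lines: qkz ojbcv gbqfg phua pnce ncd uxrku mnfct tyh vadg ksz kejy fwiot
Hunk 4: at line 7 remove [mnfct] add [wrsph,gziqr,upv] -> 15 lines: qkz ojbcv gbqfg phua pnce ncd uxrku wrsph gziqr upv tyh vadg ksz kejy fwiot
Final line count: 15

Answer: 15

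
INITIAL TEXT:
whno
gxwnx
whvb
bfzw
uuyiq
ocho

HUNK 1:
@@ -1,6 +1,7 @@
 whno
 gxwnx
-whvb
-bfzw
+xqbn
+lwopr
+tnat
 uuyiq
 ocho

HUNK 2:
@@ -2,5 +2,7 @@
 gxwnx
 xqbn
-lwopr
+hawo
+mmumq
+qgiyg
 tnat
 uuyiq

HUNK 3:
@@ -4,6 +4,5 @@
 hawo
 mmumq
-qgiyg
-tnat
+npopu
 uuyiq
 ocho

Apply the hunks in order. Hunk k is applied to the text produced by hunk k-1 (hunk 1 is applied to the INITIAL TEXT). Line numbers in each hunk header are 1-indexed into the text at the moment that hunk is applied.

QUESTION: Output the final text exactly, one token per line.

Hunk 1: at line 1 remove [whvb,bfzw] add [xqbn,lwopr,tnat] -> 7 lines: whno gxwnx xqbn lwopr tnat uuyiq ocho
Hunk 2: at line 2 remove [lwopr] add [hawo,mmumq,qgiyg] -> 9 lines: whno gxwnx xqbn hawo mmumq qgiyg tnat uuyiq ocho
Hunk 3: at line 4 remove [qgiyg,tnat] add [npopu] -> 8 lines: whno gxwnx xqbn hawo mmumq npopu uuyiq ocho

Answer: whno
gxwnx
xqbn
hawo
mmumq
npopu
uuyiq
ocho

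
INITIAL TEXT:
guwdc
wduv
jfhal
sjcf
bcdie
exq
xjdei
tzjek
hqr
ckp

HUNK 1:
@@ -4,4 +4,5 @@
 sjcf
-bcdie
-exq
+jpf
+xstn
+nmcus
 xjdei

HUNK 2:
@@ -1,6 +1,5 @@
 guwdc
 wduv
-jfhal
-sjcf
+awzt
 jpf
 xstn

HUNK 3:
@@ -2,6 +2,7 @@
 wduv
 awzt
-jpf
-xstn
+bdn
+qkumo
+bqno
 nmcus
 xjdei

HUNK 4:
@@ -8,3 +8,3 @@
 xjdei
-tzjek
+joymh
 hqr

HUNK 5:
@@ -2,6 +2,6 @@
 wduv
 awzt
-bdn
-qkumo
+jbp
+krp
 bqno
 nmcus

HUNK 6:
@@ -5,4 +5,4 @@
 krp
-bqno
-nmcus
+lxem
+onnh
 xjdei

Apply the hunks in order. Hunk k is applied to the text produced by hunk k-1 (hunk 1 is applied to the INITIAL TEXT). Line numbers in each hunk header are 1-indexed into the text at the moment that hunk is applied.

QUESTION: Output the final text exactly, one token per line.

Hunk 1: at line 4 remove [bcdie,exq] add [jpf,xstn,nmcus] -> 11 lines: guwdc wduv jfhal sjcf jpf xstn nmcus xjdei tzjek hqr ckp
Hunk 2: at line 1 remove [jfhal,sjcf] add [awzt] -> 10 lines: guwdc wduv awzt jpf xstn nmcus xjdei tzjek hqr ckp
Hunk 3: at line 2 remove [jpf,xstn] add [bdn,qkumo,bqno] -> 11 lines: guwdc wduv awzt bdn qkumo bqno nmcus xjdei tzjek hqr ckp
Hunk 4: at line 8 remove [tzjek] add [joymh] -> 11 lines: guwdc wduv awzt bdn qkumo bqno nmcus xjdei joymh hqr ckp
Hunk 5: at line 2 remove [bdn,qkumo] add [jbp,krp] -> 11 lines: guwdc wduv awzt jbp krp bqno nmcus xjdei joymh hqr ckp
Hunk 6: at line 5 remove [bqno,nmcus] add [lxem,onnh] -> 11 lines: guwdc wduv awzt jbp krp lxem onnh xjdei joymh hqr ckp

Answer: guwdc
wduv
awzt
jbp
krp
lxem
onnh
xjdei
joymh
hqr
ckp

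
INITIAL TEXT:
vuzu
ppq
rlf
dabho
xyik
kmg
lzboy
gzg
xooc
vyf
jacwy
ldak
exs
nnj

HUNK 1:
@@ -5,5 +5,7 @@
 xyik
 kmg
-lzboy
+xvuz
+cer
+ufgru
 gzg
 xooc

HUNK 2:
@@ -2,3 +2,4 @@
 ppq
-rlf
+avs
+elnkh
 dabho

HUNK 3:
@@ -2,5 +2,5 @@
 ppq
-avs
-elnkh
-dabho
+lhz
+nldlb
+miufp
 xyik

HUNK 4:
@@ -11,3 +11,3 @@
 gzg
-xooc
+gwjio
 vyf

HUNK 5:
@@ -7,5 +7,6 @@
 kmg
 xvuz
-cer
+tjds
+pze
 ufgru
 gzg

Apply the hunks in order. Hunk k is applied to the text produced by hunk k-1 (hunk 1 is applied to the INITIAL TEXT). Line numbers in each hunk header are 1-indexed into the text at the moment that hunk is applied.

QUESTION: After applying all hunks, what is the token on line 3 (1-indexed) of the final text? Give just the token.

Answer: lhz

Derivation:
Hunk 1: at line 5 remove [lzboy] add [xvuz,cer,ufgru] -> 16 lines: vuzu ppq rlf dabho xyik kmg xvuz cer ufgru gzg xooc vyf jacwy ldak exs nnj
Hunk 2: at line 2 remove [rlf] add [avs,elnkh] -> 17 lines: vuzu ppq avs elnkh dabho xyik kmg xvuz cer ufgru gzg xooc vyf jacwy ldak exs nnj
Hunk 3: at line 2 remove [avs,elnkh,dabho] add [lhz,nldlb,miufp] -> 17 lines: vuzu ppq lhz nldlb miufp xyik kmg xvuz cer ufgru gzg xooc vyf jacwy ldak exs nnj
Hunk 4: at line 11 remove [xooc] add [gwjio] -> 17 lines: vuzu ppq lhz nldlb miufp xyik kmg xvuz cer ufgru gzg gwjio vyf jacwy ldak exs nnj
Hunk 5: at line 7 remove [cer] add [tjds,pze] -> 18 lines: vuzu ppq lhz nldlb miufp xyik kmg xvuz tjds pze ufgru gzg gwjio vyf jacwy ldak exs nnj
Final line 3: lhz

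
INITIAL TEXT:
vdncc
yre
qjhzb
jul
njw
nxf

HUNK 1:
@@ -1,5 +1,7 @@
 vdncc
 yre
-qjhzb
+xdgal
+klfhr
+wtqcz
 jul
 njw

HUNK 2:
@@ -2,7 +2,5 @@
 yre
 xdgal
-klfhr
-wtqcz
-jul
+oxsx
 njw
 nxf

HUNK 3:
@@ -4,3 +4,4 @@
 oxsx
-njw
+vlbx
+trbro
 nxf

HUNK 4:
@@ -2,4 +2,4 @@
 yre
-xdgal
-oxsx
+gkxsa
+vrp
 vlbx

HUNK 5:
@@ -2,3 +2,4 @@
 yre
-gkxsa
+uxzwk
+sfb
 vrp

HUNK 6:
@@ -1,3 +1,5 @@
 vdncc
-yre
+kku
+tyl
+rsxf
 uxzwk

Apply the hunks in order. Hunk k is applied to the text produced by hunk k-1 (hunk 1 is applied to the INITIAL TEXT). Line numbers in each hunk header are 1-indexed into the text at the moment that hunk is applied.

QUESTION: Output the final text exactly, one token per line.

Hunk 1: at line 1 remove [qjhzb] add [xdgal,klfhr,wtqcz] -> 8 lines: vdncc yre xdgal klfhr wtqcz jul njw nxf
Hunk 2: at line 2 remove [klfhr,wtqcz,jul] add [oxsx] -> 6 lines: vdncc yre xdgal oxsx njw nxf
Hunk 3: at line 4 remove [njw] add [vlbx,trbro] -> 7 lines: vdncc yre xdgal oxsx vlbx trbro nxf
Hunk 4: at line 2 remove [xdgal,oxsx] add [gkxsa,vrp] -> 7 lines: vdncc yre gkxsa vrp vlbx trbro nxf
Hunk 5: at line 2 remove [gkxsa] add [uxzwk,sfb] -> 8 lines: vdncc yre uxzwk sfb vrp vlbx trbro nxf
Hunk 6: at line 1 remove [yre] add [kku,tyl,rsxf] -> 10 lines: vdncc kku tyl rsxf uxzwk sfb vrp vlbx trbro nxf

Answer: vdncc
kku
tyl
rsxf
uxzwk
sfb
vrp
vlbx
trbro
nxf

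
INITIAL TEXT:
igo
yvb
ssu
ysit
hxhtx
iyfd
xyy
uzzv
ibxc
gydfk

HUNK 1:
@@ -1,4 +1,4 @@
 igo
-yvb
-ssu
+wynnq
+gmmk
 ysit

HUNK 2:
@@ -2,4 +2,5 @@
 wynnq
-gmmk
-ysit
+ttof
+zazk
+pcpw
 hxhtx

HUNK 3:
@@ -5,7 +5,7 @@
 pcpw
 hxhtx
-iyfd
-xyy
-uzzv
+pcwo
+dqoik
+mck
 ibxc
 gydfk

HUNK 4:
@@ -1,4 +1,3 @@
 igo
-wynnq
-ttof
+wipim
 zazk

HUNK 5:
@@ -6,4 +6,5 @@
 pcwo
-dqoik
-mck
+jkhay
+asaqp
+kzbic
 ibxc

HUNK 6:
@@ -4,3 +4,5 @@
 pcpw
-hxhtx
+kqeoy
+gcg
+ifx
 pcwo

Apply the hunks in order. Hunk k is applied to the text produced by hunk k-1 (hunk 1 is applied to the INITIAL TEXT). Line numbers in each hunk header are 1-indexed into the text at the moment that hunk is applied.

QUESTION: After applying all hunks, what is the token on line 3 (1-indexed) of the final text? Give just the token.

Answer: zazk

Derivation:
Hunk 1: at line 1 remove [yvb,ssu] add [wynnq,gmmk] -> 10 lines: igo wynnq gmmk ysit hxhtx iyfd xyy uzzv ibxc gydfk
Hunk 2: at line 2 remove [gmmk,ysit] add [ttof,zazk,pcpw] -> 11 lines: igo wynnq ttof zazk pcpw hxhtx iyfd xyy uzzv ibxc gydfk
Hunk 3: at line 5 remove [iyfd,xyy,uzzv] add [pcwo,dqoik,mck] -> 11 lines: igo wynnq ttof zazk pcpw hxhtx pcwo dqoik mck ibxc gydfk
Hunk 4: at line 1 remove [wynnq,ttof] add [wipim] -> 10 lines: igo wipim zazk pcpw hxhtx pcwo dqoik mck ibxc gydfk
Hunk 5: at line 6 remove [dqoik,mck] add [jkhay,asaqp,kzbic] -> 11 lines: igo wipim zazk pcpw hxhtx pcwo jkhay asaqp kzbic ibxc gydfk
Hunk 6: at line 4 remove [hxhtx] add [kqeoy,gcg,ifx] -> 13 lines: igo wipim zazk pcpw kqeoy gcg ifx pcwo jkhay asaqp kzbic ibxc gydfk
Final line 3: zazk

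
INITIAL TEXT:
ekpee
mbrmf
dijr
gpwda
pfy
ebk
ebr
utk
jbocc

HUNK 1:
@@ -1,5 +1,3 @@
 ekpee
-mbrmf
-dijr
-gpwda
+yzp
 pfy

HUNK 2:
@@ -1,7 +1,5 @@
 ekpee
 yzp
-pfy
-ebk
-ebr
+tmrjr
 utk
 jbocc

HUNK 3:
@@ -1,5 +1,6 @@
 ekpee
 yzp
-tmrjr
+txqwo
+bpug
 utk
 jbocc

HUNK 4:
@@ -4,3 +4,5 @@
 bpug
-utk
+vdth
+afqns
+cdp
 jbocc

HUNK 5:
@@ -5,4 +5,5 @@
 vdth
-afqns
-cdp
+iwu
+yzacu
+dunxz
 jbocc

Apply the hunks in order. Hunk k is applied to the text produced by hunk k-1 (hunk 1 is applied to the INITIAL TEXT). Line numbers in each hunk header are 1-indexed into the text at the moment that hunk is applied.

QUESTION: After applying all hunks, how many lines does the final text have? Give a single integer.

Hunk 1: at line 1 remove [mbrmf,dijr,gpwda] add [yzp] -> 7 lines: ekpee yzp pfy ebk ebr utk jbocc
Hunk 2: at line 1 remove [pfy,ebk,ebr] add [tmrjr] -> 5 lines: ekpee yzp tmrjr utk jbocc
Hunk 3: at line 1 remove [tmrjr] add [txqwo,bpug] -> 6 lines: ekpee yzp txqwo bpug utk jbocc
Hunk 4: at line 4 remove [utk] add [vdth,afqns,cdp] -> 8 lines: ekpee yzp txqwo bpug vdth afqns cdp jbocc
Hunk 5: at line 5 remove [afqns,cdp] add [iwu,yzacu,dunxz] -> 9 lines: ekpee yzp txqwo bpug vdth iwu yzacu dunxz jbocc
Final line count: 9

Answer: 9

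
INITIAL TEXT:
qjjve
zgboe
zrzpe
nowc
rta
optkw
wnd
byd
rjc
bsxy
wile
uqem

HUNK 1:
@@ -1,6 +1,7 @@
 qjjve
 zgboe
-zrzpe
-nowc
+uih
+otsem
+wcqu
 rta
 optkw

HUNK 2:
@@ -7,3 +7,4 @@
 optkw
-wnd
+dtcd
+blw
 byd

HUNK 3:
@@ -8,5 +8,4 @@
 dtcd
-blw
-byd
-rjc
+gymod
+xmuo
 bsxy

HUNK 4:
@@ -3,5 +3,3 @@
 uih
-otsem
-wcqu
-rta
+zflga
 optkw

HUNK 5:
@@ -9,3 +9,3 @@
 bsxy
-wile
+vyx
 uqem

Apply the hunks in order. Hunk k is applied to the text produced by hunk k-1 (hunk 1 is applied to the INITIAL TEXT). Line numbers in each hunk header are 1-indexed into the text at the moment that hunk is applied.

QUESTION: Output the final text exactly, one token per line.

Answer: qjjve
zgboe
uih
zflga
optkw
dtcd
gymod
xmuo
bsxy
vyx
uqem

Derivation:
Hunk 1: at line 1 remove [zrzpe,nowc] add [uih,otsem,wcqu] -> 13 lines: qjjve zgboe uih otsem wcqu rta optkw wnd byd rjc bsxy wile uqem
Hunk 2: at line 7 remove [wnd] add [dtcd,blw] -> 14 lines: qjjve zgboe uih otsem wcqu rta optkw dtcd blw byd rjc bsxy wile uqem
Hunk 3: at line 8 remove [blw,byd,rjc] add [gymod,xmuo] -> 13 lines: qjjve zgboe uih otsem wcqu rta optkw dtcd gymod xmuo bsxy wile uqem
Hunk 4: at line 3 remove [otsem,wcqu,rta] add [zflga] -> 11 lines: qjjve zgboe uih zflga optkw dtcd gymod xmuo bsxy wile uqem
Hunk 5: at line 9 remove [wile] add [vyx] -> 11 lines: qjjve zgboe uih zflga optkw dtcd gymod xmuo bsxy vyx uqem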